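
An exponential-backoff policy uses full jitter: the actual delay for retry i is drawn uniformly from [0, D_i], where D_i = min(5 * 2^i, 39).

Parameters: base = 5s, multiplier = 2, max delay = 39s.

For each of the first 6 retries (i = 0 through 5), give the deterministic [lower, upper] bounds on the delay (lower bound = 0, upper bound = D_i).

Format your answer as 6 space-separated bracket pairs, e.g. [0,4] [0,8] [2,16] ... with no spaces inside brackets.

Computing bounds per retry:
  i=0: D_i=min(5*2^0,39)=5, bounds=[0,5]
  i=1: D_i=min(5*2^1,39)=10, bounds=[0,10]
  i=2: D_i=min(5*2^2,39)=20, bounds=[0,20]
  i=3: D_i=min(5*2^3,39)=39, bounds=[0,39]
  i=4: D_i=min(5*2^4,39)=39, bounds=[0,39]
  i=5: D_i=min(5*2^5,39)=39, bounds=[0,39]

Answer: [0,5] [0,10] [0,20] [0,39] [0,39] [0,39]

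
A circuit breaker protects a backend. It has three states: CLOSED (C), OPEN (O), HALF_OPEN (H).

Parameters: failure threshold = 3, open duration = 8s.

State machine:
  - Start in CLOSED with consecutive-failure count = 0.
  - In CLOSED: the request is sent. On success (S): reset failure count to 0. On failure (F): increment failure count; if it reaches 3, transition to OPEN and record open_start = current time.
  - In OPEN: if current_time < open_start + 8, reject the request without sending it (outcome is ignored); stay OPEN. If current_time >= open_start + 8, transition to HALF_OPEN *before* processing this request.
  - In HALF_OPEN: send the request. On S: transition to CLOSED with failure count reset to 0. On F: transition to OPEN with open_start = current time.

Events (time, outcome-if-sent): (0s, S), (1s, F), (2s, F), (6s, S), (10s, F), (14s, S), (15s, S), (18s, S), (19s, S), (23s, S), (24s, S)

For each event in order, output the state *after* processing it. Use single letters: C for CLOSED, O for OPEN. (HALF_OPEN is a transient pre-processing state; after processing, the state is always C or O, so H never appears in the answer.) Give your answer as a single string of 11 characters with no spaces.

State after each event:
  event#1 t=0s outcome=S: state=CLOSED
  event#2 t=1s outcome=F: state=CLOSED
  event#3 t=2s outcome=F: state=CLOSED
  event#4 t=6s outcome=S: state=CLOSED
  event#5 t=10s outcome=F: state=CLOSED
  event#6 t=14s outcome=S: state=CLOSED
  event#7 t=15s outcome=S: state=CLOSED
  event#8 t=18s outcome=S: state=CLOSED
  event#9 t=19s outcome=S: state=CLOSED
  event#10 t=23s outcome=S: state=CLOSED
  event#11 t=24s outcome=S: state=CLOSED

Answer: CCCCCCCCCCC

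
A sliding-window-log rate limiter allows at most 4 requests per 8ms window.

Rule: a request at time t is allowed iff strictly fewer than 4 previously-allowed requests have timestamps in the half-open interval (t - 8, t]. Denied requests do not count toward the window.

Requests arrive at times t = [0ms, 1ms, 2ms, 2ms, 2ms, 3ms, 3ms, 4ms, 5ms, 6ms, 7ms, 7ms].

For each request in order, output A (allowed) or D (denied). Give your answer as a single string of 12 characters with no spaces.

Tracking allowed requests in the window:
  req#1 t=0ms: ALLOW
  req#2 t=1ms: ALLOW
  req#3 t=2ms: ALLOW
  req#4 t=2ms: ALLOW
  req#5 t=2ms: DENY
  req#6 t=3ms: DENY
  req#7 t=3ms: DENY
  req#8 t=4ms: DENY
  req#9 t=5ms: DENY
  req#10 t=6ms: DENY
  req#11 t=7ms: DENY
  req#12 t=7ms: DENY

Answer: AAAADDDDDDDD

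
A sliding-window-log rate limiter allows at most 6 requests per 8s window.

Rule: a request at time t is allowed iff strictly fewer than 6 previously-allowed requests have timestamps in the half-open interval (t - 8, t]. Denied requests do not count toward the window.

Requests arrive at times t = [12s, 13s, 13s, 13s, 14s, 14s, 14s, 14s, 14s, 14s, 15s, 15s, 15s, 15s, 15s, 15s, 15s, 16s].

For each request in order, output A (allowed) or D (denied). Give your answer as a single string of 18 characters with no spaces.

Answer: AAAAAADDDDDDDDDDDD

Derivation:
Tracking allowed requests in the window:
  req#1 t=12s: ALLOW
  req#2 t=13s: ALLOW
  req#3 t=13s: ALLOW
  req#4 t=13s: ALLOW
  req#5 t=14s: ALLOW
  req#6 t=14s: ALLOW
  req#7 t=14s: DENY
  req#8 t=14s: DENY
  req#9 t=14s: DENY
  req#10 t=14s: DENY
  req#11 t=15s: DENY
  req#12 t=15s: DENY
  req#13 t=15s: DENY
  req#14 t=15s: DENY
  req#15 t=15s: DENY
  req#16 t=15s: DENY
  req#17 t=15s: DENY
  req#18 t=16s: DENY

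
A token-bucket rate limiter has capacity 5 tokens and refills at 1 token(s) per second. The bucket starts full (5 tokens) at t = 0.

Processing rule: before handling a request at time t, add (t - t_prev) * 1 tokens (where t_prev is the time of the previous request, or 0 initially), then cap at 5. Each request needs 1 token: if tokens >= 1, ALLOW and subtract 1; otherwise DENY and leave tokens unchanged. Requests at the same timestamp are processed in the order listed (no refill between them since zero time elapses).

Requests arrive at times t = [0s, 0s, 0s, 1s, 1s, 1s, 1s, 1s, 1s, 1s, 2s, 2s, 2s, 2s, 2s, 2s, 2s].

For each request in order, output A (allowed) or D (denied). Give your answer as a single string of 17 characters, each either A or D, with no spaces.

Simulating step by step:
  req#1 t=0s: ALLOW
  req#2 t=0s: ALLOW
  req#3 t=0s: ALLOW
  req#4 t=1s: ALLOW
  req#5 t=1s: ALLOW
  req#6 t=1s: ALLOW
  req#7 t=1s: DENY
  req#8 t=1s: DENY
  req#9 t=1s: DENY
  req#10 t=1s: DENY
  req#11 t=2s: ALLOW
  req#12 t=2s: DENY
  req#13 t=2s: DENY
  req#14 t=2s: DENY
  req#15 t=2s: DENY
  req#16 t=2s: DENY
  req#17 t=2s: DENY

Answer: AAAAAADDDDADDDDDD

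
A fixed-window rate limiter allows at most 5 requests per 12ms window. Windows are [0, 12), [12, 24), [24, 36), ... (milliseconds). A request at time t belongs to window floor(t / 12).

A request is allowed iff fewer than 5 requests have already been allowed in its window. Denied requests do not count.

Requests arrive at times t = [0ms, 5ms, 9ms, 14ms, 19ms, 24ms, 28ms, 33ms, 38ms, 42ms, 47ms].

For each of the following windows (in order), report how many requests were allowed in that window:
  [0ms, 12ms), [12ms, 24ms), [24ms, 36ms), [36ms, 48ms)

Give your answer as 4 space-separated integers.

Answer: 3 2 3 3

Derivation:
Processing requests:
  req#1 t=0ms (window 0): ALLOW
  req#2 t=5ms (window 0): ALLOW
  req#3 t=9ms (window 0): ALLOW
  req#4 t=14ms (window 1): ALLOW
  req#5 t=19ms (window 1): ALLOW
  req#6 t=24ms (window 2): ALLOW
  req#7 t=28ms (window 2): ALLOW
  req#8 t=33ms (window 2): ALLOW
  req#9 t=38ms (window 3): ALLOW
  req#10 t=42ms (window 3): ALLOW
  req#11 t=47ms (window 3): ALLOW

Allowed counts by window: 3 2 3 3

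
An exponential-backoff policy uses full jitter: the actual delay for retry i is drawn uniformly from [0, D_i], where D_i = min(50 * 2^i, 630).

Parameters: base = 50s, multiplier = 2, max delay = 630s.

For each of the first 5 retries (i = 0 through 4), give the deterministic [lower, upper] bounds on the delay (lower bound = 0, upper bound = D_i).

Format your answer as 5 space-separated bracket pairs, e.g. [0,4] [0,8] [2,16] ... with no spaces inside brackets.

Answer: [0,50] [0,100] [0,200] [0,400] [0,630]

Derivation:
Computing bounds per retry:
  i=0: D_i=min(50*2^0,630)=50, bounds=[0,50]
  i=1: D_i=min(50*2^1,630)=100, bounds=[0,100]
  i=2: D_i=min(50*2^2,630)=200, bounds=[0,200]
  i=3: D_i=min(50*2^3,630)=400, bounds=[0,400]
  i=4: D_i=min(50*2^4,630)=630, bounds=[0,630]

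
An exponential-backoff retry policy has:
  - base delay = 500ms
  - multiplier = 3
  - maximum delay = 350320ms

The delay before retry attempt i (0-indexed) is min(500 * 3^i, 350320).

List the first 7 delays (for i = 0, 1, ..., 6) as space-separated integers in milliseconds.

Computing each delay:
  i=0: min(500*3^0, 350320) = 500
  i=1: min(500*3^1, 350320) = 1500
  i=2: min(500*3^2, 350320) = 4500
  i=3: min(500*3^3, 350320) = 13500
  i=4: min(500*3^4, 350320) = 40500
  i=5: min(500*3^5, 350320) = 121500
  i=6: min(500*3^6, 350320) = 350320

Answer: 500 1500 4500 13500 40500 121500 350320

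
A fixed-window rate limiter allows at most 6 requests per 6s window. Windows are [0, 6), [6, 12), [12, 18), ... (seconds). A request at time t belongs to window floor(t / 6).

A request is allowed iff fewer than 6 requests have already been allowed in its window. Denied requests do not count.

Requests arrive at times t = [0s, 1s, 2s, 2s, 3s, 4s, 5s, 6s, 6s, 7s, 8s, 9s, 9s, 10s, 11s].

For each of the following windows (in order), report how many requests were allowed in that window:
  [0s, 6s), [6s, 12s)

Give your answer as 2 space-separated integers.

Processing requests:
  req#1 t=0s (window 0): ALLOW
  req#2 t=1s (window 0): ALLOW
  req#3 t=2s (window 0): ALLOW
  req#4 t=2s (window 0): ALLOW
  req#5 t=3s (window 0): ALLOW
  req#6 t=4s (window 0): ALLOW
  req#7 t=5s (window 0): DENY
  req#8 t=6s (window 1): ALLOW
  req#9 t=6s (window 1): ALLOW
  req#10 t=7s (window 1): ALLOW
  req#11 t=8s (window 1): ALLOW
  req#12 t=9s (window 1): ALLOW
  req#13 t=9s (window 1): ALLOW
  req#14 t=10s (window 1): DENY
  req#15 t=11s (window 1): DENY

Allowed counts by window: 6 6

Answer: 6 6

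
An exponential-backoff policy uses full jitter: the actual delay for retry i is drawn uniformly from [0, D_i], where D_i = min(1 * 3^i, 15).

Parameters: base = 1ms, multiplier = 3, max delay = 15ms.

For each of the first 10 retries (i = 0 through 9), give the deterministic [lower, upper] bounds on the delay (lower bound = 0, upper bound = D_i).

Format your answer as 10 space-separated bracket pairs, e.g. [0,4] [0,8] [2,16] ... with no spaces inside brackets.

Answer: [0,1] [0,3] [0,9] [0,15] [0,15] [0,15] [0,15] [0,15] [0,15] [0,15]

Derivation:
Computing bounds per retry:
  i=0: D_i=min(1*3^0,15)=1, bounds=[0,1]
  i=1: D_i=min(1*3^1,15)=3, bounds=[0,3]
  i=2: D_i=min(1*3^2,15)=9, bounds=[0,9]
  i=3: D_i=min(1*3^3,15)=15, bounds=[0,15]
  i=4: D_i=min(1*3^4,15)=15, bounds=[0,15]
  i=5: D_i=min(1*3^5,15)=15, bounds=[0,15]
  i=6: D_i=min(1*3^6,15)=15, bounds=[0,15]
  i=7: D_i=min(1*3^7,15)=15, bounds=[0,15]
  i=8: D_i=min(1*3^8,15)=15, bounds=[0,15]
  i=9: D_i=min(1*3^9,15)=15, bounds=[0,15]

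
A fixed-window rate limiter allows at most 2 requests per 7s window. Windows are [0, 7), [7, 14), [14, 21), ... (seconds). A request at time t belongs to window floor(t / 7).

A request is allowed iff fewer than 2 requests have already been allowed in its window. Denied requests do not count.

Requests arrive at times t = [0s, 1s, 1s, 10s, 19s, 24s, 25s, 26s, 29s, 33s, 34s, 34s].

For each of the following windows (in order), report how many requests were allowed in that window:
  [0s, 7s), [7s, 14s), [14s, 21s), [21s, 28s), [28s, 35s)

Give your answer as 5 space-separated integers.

Answer: 2 1 1 2 2

Derivation:
Processing requests:
  req#1 t=0s (window 0): ALLOW
  req#2 t=1s (window 0): ALLOW
  req#3 t=1s (window 0): DENY
  req#4 t=10s (window 1): ALLOW
  req#5 t=19s (window 2): ALLOW
  req#6 t=24s (window 3): ALLOW
  req#7 t=25s (window 3): ALLOW
  req#8 t=26s (window 3): DENY
  req#9 t=29s (window 4): ALLOW
  req#10 t=33s (window 4): ALLOW
  req#11 t=34s (window 4): DENY
  req#12 t=34s (window 4): DENY

Allowed counts by window: 2 1 1 2 2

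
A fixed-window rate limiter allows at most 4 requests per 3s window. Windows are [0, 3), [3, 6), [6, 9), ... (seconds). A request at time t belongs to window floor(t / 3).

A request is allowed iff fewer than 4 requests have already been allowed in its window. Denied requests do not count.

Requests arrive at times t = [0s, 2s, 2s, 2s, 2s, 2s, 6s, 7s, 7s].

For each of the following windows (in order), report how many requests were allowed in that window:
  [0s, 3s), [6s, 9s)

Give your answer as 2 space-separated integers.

Processing requests:
  req#1 t=0s (window 0): ALLOW
  req#2 t=2s (window 0): ALLOW
  req#3 t=2s (window 0): ALLOW
  req#4 t=2s (window 0): ALLOW
  req#5 t=2s (window 0): DENY
  req#6 t=2s (window 0): DENY
  req#7 t=6s (window 2): ALLOW
  req#8 t=7s (window 2): ALLOW
  req#9 t=7s (window 2): ALLOW

Allowed counts by window: 4 3

Answer: 4 3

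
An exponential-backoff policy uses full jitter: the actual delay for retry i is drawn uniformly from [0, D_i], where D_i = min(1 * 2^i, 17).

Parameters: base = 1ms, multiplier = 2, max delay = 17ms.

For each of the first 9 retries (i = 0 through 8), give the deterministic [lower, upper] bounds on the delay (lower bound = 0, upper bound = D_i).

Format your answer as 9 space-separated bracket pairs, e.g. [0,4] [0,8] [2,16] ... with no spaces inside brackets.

Computing bounds per retry:
  i=0: D_i=min(1*2^0,17)=1, bounds=[0,1]
  i=1: D_i=min(1*2^1,17)=2, bounds=[0,2]
  i=2: D_i=min(1*2^2,17)=4, bounds=[0,4]
  i=3: D_i=min(1*2^3,17)=8, bounds=[0,8]
  i=4: D_i=min(1*2^4,17)=16, bounds=[0,16]
  i=5: D_i=min(1*2^5,17)=17, bounds=[0,17]
  i=6: D_i=min(1*2^6,17)=17, bounds=[0,17]
  i=7: D_i=min(1*2^7,17)=17, bounds=[0,17]
  i=8: D_i=min(1*2^8,17)=17, bounds=[0,17]

Answer: [0,1] [0,2] [0,4] [0,8] [0,16] [0,17] [0,17] [0,17] [0,17]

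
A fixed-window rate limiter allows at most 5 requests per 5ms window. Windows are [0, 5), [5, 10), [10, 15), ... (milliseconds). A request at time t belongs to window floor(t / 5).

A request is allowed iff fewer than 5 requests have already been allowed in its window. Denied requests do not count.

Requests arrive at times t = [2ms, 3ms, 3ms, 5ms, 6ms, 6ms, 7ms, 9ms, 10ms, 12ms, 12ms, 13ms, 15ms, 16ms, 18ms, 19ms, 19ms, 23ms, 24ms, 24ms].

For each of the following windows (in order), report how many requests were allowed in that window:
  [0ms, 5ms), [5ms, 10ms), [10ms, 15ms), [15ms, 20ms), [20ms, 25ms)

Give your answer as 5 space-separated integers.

Processing requests:
  req#1 t=2ms (window 0): ALLOW
  req#2 t=3ms (window 0): ALLOW
  req#3 t=3ms (window 0): ALLOW
  req#4 t=5ms (window 1): ALLOW
  req#5 t=6ms (window 1): ALLOW
  req#6 t=6ms (window 1): ALLOW
  req#7 t=7ms (window 1): ALLOW
  req#8 t=9ms (window 1): ALLOW
  req#9 t=10ms (window 2): ALLOW
  req#10 t=12ms (window 2): ALLOW
  req#11 t=12ms (window 2): ALLOW
  req#12 t=13ms (window 2): ALLOW
  req#13 t=15ms (window 3): ALLOW
  req#14 t=16ms (window 3): ALLOW
  req#15 t=18ms (window 3): ALLOW
  req#16 t=19ms (window 3): ALLOW
  req#17 t=19ms (window 3): ALLOW
  req#18 t=23ms (window 4): ALLOW
  req#19 t=24ms (window 4): ALLOW
  req#20 t=24ms (window 4): ALLOW

Allowed counts by window: 3 5 4 5 3

Answer: 3 5 4 5 3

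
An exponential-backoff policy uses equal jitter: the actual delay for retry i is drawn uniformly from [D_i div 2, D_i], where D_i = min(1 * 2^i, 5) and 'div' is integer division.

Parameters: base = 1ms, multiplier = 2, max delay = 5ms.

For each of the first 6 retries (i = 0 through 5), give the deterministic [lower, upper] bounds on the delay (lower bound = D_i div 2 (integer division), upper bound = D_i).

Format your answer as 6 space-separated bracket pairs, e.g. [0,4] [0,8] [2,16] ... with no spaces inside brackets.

Answer: [0,1] [1,2] [2,4] [2,5] [2,5] [2,5]

Derivation:
Computing bounds per retry:
  i=0: D_i=min(1*2^0,5)=1, bounds=[0,1]
  i=1: D_i=min(1*2^1,5)=2, bounds=[1,2]
  i=2: D_i=min(1*2^2,5)=4, bounds=[2,4]
  i=3: D_i=min(1*2^3,5)=5, bounds=[2,5]
  i=4: D_i=min(1*2^4,5)=5, bounds=[2,5]
  i=5: D_i=min(1*2^5,5)=5, bounds=[2,5]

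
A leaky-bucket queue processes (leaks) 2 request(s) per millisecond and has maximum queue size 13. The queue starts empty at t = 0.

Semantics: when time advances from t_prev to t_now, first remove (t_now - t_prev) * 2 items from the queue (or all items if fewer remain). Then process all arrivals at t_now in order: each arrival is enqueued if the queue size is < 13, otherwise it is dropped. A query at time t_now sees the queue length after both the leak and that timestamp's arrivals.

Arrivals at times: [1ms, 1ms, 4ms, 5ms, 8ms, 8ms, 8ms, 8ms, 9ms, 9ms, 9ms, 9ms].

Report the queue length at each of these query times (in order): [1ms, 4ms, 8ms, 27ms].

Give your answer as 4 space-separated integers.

Answer: 2 1 4 0

Derivation:
Queue lengths at query times:
  query t=1ms: backlog = 2
  query t=4ms: backlog = 1
  query t=8ms: backlog = 4
  query t=27ms: backlog = 0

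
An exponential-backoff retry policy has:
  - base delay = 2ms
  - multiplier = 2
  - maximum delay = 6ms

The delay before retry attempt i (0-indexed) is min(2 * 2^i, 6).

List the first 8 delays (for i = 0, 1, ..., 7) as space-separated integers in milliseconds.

Computing each delay:
  i=0: min(2*2^0, 6) = 2
  i=1: min(2*2^1, 6) = 4
  i=2: min(2*2^2, 6) = 6
  i=3: min(2*2^3, 6) = 6
  i=4: min(2*2^4, 6) = 6
  i=5: min(2*2^5, 6) = 6
  i=6: min(2*2^6, 6) = 6
  i=7: min(2*2^7, 6) = 6

Answer: 2 4 6 6 6 6 6 6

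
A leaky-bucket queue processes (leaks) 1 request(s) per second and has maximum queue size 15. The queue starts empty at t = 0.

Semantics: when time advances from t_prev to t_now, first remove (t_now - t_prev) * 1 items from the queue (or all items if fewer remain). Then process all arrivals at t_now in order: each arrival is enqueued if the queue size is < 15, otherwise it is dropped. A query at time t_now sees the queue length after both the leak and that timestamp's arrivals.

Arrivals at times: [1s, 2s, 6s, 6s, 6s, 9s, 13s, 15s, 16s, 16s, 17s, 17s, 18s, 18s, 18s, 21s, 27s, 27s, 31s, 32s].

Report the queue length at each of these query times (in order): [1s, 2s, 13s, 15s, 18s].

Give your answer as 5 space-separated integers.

Queue lengths at query times:
  query t=1s: backlog = 1
  query t=2s: backlog = 1
  query t=13s: backlog = 1
  query t=15s: backlog = 1
  query t=18s: backlog = 5

Answer: 1 1 1 1 5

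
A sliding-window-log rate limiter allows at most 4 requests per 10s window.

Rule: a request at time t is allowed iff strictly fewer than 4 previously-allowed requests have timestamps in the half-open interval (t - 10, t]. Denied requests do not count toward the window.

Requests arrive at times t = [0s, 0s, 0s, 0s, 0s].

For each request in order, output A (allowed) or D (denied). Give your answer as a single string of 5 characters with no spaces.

Tracking allowed requests in the window:
  req#1 t=0s: ALLOW
  req#2 t=0s: ALLOW
  req#3 t=0s: ALLOW
  req#4 t=0s: ALLOW
  req#5 t=0s: DENY

Answer: AAAAD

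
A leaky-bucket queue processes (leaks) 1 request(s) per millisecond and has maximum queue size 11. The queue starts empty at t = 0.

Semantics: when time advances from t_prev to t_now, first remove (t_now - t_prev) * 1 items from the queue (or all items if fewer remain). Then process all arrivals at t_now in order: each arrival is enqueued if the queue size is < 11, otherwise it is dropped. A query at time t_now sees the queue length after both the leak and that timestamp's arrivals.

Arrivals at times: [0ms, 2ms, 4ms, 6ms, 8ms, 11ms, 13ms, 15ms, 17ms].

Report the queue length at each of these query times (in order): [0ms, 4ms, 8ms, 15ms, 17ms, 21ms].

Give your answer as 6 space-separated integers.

Answer: 1 1 1 1 1 0

Derivation:
Queue lengths at query times:
  query t=0ms: backlog = 1
  query t=4ms: backlog = 1
  query t=8ms: backlog = 1
  query t=15ms: backlog = 1
  query t=17ms: backlog = 1
  query t=21ms: backlog = 0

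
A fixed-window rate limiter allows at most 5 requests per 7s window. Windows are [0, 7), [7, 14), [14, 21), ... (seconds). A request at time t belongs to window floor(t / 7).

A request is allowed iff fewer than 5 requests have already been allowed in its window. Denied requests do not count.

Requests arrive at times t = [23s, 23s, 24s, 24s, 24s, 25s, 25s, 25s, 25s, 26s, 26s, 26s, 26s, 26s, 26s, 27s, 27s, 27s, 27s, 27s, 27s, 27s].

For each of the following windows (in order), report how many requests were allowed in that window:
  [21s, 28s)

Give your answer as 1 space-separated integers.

Answer: 5

Derivation:
Processing requests:
  req#1 t=23s (window 3): ALLOW
  req#2 t=23s (window 3): ALLOW
  req#3 t=24s (window 3): ALLOW
  req#4 t=24s (window 3): ALLOW
  req#5 t=24s (window 3): ALLOW
  req#6 t=25s (window 3): DENY
  req#7 t=25s (window 3): DENY
  req#8 t=25s (window 3): DENY
  req#9 t=25s (window 3): DENY
  req#10 t=26s (window 3): DENY
  req#11 t=26s (window 3): DENY
  req#12 t=26s (window 3): DENY
  req#13 t=26s (window 3): DENY
  req#14 t=26s (window 3): DENY
  req#15 t=26s (window 3): DENY
  req#16 t=27s (window 3): DENY
  req#17 t=27s (window 3): DENY
  req#18 t=27s (window 3): DENY
  req#19 t=27s (window 3): DENY
  req#20 t=27s (window 3): DENY
  req#21 t=27s (window 3): DENY
  req#22 t=27s (window 3): DENY

Allowed counts by window: 5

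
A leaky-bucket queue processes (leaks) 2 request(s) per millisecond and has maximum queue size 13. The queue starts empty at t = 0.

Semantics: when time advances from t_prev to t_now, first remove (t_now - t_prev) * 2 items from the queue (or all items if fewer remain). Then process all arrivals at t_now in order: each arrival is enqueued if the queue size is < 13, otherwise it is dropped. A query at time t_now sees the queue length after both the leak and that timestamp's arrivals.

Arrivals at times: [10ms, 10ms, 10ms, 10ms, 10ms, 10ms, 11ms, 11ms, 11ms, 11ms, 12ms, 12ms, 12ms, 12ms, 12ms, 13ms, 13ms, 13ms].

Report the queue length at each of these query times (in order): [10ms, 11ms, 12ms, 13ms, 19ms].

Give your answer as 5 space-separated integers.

Queue lengths at query times:
  query t=10ms: backlog = 6
  query t=11ms: backlog = 8
  query t=12ms: backlog = 11
  query t=13ms: backlog = 12
  query t=19ms: backlog = 0

Answer: 6 8 11 12 0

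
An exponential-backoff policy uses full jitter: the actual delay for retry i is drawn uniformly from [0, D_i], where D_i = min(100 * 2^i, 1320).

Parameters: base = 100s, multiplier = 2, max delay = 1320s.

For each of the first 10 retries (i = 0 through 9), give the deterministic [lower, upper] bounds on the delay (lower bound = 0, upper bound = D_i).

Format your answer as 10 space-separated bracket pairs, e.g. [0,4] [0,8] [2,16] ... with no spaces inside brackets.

Computing bounds per retry:
  i=0: D_i=min(100*2^0,1320)=100, bounds=[0,100]
  i=1: D_i=min(100*2^1,1320)=200, bounds=[0,200]
  i=2: D_i=min(100*2^2,1320)=400, bounds=[0,400]
  i=3: D_i=min(100*2^3,1320)=800, bounds=[0,800]
  i=4: D_i=min(100*2^4,1320)=1320, bounds=[0,1320]
  i=5: D_i=min(100*2^5,1320)=1320, bounds=[0,1320]
  i=6: D_i=min(100*2^6,1320)=1320, bounds=[0,1320]
  i=7: D_i=min(100*2^7,1320)=1320, bounds=[0,1320]
  i=8: D_i=min(100*2^8,1320)=1320, bounds=[0,1320]
  i=9: D_i=min(100*2^9,1320)=1320, bounds=[0,1320]

Answer: [0,100] [0,200] [0,400] [0,800] [0,1320] [0,1320] [0,1320] [0,1320] [0,1320] [0,1320]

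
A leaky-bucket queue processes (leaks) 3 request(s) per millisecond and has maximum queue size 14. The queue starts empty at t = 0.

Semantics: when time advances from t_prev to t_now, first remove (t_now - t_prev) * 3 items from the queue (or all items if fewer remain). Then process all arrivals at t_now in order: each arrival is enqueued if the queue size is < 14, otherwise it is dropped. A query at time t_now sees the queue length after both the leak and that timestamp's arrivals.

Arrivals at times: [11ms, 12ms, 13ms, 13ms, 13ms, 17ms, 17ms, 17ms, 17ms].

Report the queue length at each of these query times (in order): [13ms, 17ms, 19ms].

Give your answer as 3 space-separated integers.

Answer: 3 4 0

Derivation:
Queue lengths at query times:
  query t=13ms: backlog = 3
  query t=17ms: backlog = 4
  query t=19ms: backlog = 0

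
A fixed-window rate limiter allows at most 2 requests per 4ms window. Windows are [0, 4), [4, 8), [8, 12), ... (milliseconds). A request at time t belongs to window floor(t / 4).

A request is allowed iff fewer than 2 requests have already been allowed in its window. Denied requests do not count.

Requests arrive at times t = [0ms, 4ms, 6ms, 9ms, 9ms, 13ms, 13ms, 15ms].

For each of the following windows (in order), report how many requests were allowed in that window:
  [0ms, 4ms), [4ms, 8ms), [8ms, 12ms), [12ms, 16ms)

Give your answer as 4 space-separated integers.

Processing requests:
  req#1 t=0ms (window 0): ALLOW
  req#2 t=4ms (window 1): ALLOW
  req#3 t=6ms (window 1): ALLOW
  req#4 t=9ms (window 2): ALLOW
  req#5 t=9ms (window 2): ALLOW
  req#6 t=13ms (window 3): ALLOW
  req#7 t=13ms (window 3): ALLOW
  req#8 t=15ms (window 3): DENY

Allowed counts by window: 1 2 2 2

Answer: 1 2 2 2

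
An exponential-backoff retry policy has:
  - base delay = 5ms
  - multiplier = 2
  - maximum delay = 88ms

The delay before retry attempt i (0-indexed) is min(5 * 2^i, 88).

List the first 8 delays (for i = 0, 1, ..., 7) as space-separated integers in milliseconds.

Answer: 5 10 20 40 80 88 88 88

Derivation:
Computing each delay:
  i=0: min(5*2^0, 88) = 5
  i=1: min(5*2^1, 88) = 10
  i=2: min(5*2^2, 88) = 20
  i=3: min(5*2^3, 88) = 40
  i=4: min(5*2^4, 88) = 80
  i=5: min(5*2^5, 88) = 88
  i=6: min(5*2^6, 88) = 88
  i=7: min(5*2^7, 88) = 88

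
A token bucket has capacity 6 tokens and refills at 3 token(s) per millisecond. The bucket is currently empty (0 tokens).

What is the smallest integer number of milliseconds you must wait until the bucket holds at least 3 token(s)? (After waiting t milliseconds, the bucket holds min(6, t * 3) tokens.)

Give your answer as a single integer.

Answer: 1

Derivation:
Need t * 3 >= 3, so t >= 3/3.
Smallest integer t = ceil(3/3) = 1.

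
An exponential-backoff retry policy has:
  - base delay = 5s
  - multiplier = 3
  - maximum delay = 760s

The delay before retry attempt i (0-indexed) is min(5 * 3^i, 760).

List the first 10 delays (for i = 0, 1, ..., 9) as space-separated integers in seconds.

Answer: 5 15 45 135 405 760 760 760 760 760

Derivation:
Computing each delay:
  i=0: min(5*3^0, 760) = 5
  i=1: min(5*3^1, 760) = 15
  i=2: min(5*3^2, 760) = 45
  i=3: min(5*3^3, 760) = 135
  i=4: min(5*3^4, 760) = 405
  i=5: min(5*3^5, 760) = 760
  i=6: min(5*3^6, 760) = 760
  i=7: min(5*3^7, 760) = 760
  i=8: min(5*3^8, 760) = 760
  i=9: min(5*3^9, 760) = 760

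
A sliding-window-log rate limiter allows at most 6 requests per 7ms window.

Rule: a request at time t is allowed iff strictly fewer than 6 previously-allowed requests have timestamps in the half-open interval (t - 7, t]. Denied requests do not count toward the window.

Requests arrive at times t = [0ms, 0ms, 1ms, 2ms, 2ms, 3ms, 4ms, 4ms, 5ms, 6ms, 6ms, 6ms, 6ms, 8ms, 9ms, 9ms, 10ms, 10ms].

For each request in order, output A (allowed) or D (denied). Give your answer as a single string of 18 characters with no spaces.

Answer: AAAAAADDDDDDDAAAAA

Derivation:
Tracking allowed requests in the window:
  req#1 t=0ms: ALLOW
  req#2 t=0ms: ALLOW
  req#3 t=1ms: ALLOW
  req#4 t=2ms: ALLOW
  req#5 t=2ms: ALLOW
  req#6 t=3ms: ALLOW
  req#7 t=4ms: DENY
  req#8 t=4ms: DENY
  req#9 t=5ms: DENY
  req#10 t=6ms: DENY
  req#11 t=6ms: DENY
  req#12 t=6ms: DENY
  req#13 t=6ms: DENY
  req#14 t=8ms: ALLOW
  req#15 t=9ms: ALLOW
  req#16 t=9ms: ALLOW
  req#17 t=10ms: ALLOW
  req#18 t=10ms: ALLOW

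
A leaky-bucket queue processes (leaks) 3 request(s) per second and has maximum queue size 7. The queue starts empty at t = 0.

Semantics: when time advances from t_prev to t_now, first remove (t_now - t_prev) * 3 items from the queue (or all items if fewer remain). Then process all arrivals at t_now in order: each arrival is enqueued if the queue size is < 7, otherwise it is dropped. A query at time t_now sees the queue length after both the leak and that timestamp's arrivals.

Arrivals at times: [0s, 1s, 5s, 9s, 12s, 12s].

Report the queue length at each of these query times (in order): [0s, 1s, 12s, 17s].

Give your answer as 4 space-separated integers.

Queue lengths at query times:
  query t=0s: backlog = 1
  query t=1s: backlog = 1
  query t=12s: backlog = 2
  query t=17s: backlog = 0

Answer: 1 1 2 0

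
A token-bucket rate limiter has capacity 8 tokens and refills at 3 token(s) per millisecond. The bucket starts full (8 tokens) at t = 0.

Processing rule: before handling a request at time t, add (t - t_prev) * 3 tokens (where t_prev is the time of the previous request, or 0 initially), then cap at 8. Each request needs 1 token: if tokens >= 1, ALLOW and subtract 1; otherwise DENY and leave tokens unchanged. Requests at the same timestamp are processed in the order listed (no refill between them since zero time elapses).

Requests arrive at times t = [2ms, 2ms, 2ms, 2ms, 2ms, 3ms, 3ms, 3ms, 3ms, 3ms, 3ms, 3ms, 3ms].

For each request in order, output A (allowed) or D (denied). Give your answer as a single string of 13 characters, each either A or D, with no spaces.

Answer: AAAAAAAAAAADD

Derivation:
Simulating step by step:
  req#1 t=2ms: ALLOW
  req#2 t=2ms: ALLOW
  req#3 t=2ms: ALLOW
  req#4 t=2ms: ALLOW
  req#5 t=2ms: ALLOW
  req#6 t=3ms: ALLOW
  req#7 t=3ms: ALLOW
  req#8 t=3ms: ALLOW
  req#9 t=3ms: ALLOW
  req#10 t=3ms: ALLOW
  req#11 t=3ms: ALLOW
  req#12 t=3ms: DENY
  req#13 t=3ms: DENY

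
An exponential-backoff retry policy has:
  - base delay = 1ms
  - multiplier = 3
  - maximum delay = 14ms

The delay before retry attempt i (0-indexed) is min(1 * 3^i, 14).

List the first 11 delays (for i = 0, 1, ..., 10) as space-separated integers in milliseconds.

Computing each delay:
  i=0: min(1*3^0, 14) = 1
  i=1: min(1*3^1, 14) = 3
  i=2: min(1*3^2, 14) = 9
  i=3: min(1*3^3, 14) = 14
  i=4: min(1*3^4, 14) = 14
  i=5: min(1*3^5, 14) = 14
  i=6: min(1*3^6, 14) = 14
  i=7: min(1*3^7, 14) = 14
  i=8: min(1*3^8, 14) = 14
  i=9: min(1*3^9, 14) = 14
  i=10: min(1*3^10, 14) = 14

Answer: 1 3 9 14 14 14 14 14 14 14 14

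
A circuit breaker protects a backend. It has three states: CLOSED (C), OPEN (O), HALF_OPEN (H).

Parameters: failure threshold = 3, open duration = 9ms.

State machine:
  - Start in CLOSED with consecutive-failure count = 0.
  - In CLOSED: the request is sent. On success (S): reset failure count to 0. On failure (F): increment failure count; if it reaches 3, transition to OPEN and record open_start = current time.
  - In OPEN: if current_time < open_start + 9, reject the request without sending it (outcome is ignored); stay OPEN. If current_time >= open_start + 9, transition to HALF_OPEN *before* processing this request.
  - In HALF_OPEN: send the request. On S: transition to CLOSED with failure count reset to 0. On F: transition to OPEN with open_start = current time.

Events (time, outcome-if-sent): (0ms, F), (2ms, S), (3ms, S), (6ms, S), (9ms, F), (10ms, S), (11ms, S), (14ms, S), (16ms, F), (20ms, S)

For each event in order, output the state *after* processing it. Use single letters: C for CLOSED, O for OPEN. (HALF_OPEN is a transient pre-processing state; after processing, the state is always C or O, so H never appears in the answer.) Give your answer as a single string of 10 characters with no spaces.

State after each event:
  event#1 t=0ms outcome=F: state=CLOSED
  event#2 t=2ms outcome=S: state=CLOSED
  event#3 t=3ms outcome=S: state=CLOSED
  event#4 t=6ms outcome=S: state=CLOSED
  event#5 t=9ms outcome=F: state=CLOSED
  event#6 t=10ms outcome=S: state=CLOSED
  event#7 t=11ms outcome=S: state=CLOSED
  event#8 t=14ms outcome=S: state=CLOSED
  event#9 t=16ms outcome=F: state=CLOSED
  event#10 t=20ms outcome=S: state=CLOSED

Answer: CCCCCCCCCC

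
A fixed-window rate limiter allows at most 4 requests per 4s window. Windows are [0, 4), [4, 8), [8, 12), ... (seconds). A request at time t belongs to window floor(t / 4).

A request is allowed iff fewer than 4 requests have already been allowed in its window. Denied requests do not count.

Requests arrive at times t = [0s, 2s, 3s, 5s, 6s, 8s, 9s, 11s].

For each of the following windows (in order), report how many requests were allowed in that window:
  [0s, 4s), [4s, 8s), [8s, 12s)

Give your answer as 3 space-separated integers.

Answer: 3 2 3

Derivation:
Processing requests:
  req#1 t=0s (window 0): ALLOW
  req#2 t=2s (window 0): ALLOW
  req#3 t=3s (window 0): ALLOW
  req#4 t=5s (window 1): ALLOW
  req#5 t=6s (window 1): ALLOW
  req#6 t=8s (window 2): ALLOW
  req#7 t=9s (window 2): ALLOW
  req#8 t=11s (window 2): ALLOW

Allowed counts by window: 3 2 3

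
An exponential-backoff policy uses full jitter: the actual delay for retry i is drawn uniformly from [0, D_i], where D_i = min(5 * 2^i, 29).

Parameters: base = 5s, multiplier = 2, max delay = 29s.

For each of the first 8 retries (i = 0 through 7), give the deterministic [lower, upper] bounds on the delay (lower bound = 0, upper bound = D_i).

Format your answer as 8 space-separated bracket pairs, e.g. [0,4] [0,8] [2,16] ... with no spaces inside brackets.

Computing bounds per retry:
  i=0: D_i=min(5*2^0,29)=5, bounds=[0,5]
  i=1: D_i=min(5*2^1,29)=10, bounds=[0,10]
  i=2: D_i=min(5*2^2,29)=20, bounds=[0,20]
  i=3: D_i=min(5*2^3,29)=29, bounds=[0,29]
  i=4: D_i=min(5*2^4,29)=29, bounds=[0,29]
  i=5: D_i=min(5*2^5,29)=29, bounds=[0,29]
  i=6: D_i=min(5*2^6,29)=29, bounds=[0,29]
  i=7: D_i=min(5*2^7,29)=29, bounds=[0,29]

Answer: [0,5] [0,10] [0,20] [0,29] [0,29] [0,29] [0,29] [0,29]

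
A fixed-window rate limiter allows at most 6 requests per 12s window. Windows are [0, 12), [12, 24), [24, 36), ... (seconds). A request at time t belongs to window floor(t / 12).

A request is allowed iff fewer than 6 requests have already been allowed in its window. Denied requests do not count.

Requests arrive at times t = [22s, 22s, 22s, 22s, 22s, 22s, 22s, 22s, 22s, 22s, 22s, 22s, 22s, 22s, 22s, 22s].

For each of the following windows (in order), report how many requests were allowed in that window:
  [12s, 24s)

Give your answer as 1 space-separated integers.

Answer: 6

Derivation:
Processing requests:
  req#1 t=22s (window 1): ALLOW
  req#2 t=22s (window 1): ALLOW
  req#3 t=22s (window 1): ALLOW
  req#4 t=22s (window 1): ALLOW
  req#5 t=22s (window 1): ALLOW
  req#6 t=22s (window 1): ALLOW
  req#7 t=22s (window 1): DENY
  req#8 t=22s (window 1): DENY
  req#9 t=22s (window 1): DENY
  req#10 t=22s (window 1): DENY
  req#11 t=22s (window 1): DENY
  req#12 t=22s (window 1): DENY
  req#13 t=22s (window 1): DENY
  req#14 t=22s (window 1): DENY
  req#15 t=22s (window 1): DENY
  req#16 t=22s (window 1): DENY

Allowed counts by window: 6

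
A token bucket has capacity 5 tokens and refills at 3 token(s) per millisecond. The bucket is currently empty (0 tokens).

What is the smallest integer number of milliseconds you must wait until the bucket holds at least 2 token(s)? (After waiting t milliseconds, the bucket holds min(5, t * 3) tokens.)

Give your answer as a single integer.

Answer: 1

Derivation:
Need t * 3 >= 2, so t >= 2/3.
Smallest integer t = ceil(2/3) = 1.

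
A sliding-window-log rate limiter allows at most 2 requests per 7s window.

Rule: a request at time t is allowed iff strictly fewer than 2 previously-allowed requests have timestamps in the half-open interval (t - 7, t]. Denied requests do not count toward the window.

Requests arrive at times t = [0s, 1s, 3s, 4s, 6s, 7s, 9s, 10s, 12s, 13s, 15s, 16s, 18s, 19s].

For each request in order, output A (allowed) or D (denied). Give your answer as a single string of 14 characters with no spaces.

Tracking allowed requests in the window:
  req#1 t=0s: ALLOW
  req#2 t=1s: ALLOW
  req#3 t=3s: DENY
  req#4 t=4s: DENY
  req#5 t=6s: DENY
  req#6 t=7s: ALLOW
  req#7 t=9s: ALLOW
  req#8 t=10s: DENY
  req#9 t=12s: DENY
  req#10 t=13s: DENY
  req#11 t=15s: ALLOW
  req#12 t=16s: ALLOW
  req#13 t=18s: DENY
  req#14 t=19s: DENY

Answer: AADDDAADDDAADD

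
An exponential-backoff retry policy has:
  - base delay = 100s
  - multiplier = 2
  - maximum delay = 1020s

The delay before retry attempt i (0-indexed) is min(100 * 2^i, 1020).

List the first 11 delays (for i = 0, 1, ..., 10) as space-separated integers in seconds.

Computing each delay:
  i=0: min(100*2^0, 1020) = 100
  i=1: min(100*2^1, 1020) = 200
  i=2: min(100*2^2, 1020) = 400
  i=3: min(100*2^3, 1020) = 800
  i=4: min(100*2^4, 1020) = 1020
  i=5: min(100*2^5, 1020) = 1020
  i=6: min(100*2^6, 1020) = 1020
  i=7: min(100*2^7, 1020) = 1020
  i=8: min(100*2^8, 1020) = 1020
  i=9: min(100*2^9, 1020) = 1020
  i=10: min(100*2^10, 1020) = 1020

Answer: 100 200 400 800 1020 1020 1020 1020 1020 1020 1020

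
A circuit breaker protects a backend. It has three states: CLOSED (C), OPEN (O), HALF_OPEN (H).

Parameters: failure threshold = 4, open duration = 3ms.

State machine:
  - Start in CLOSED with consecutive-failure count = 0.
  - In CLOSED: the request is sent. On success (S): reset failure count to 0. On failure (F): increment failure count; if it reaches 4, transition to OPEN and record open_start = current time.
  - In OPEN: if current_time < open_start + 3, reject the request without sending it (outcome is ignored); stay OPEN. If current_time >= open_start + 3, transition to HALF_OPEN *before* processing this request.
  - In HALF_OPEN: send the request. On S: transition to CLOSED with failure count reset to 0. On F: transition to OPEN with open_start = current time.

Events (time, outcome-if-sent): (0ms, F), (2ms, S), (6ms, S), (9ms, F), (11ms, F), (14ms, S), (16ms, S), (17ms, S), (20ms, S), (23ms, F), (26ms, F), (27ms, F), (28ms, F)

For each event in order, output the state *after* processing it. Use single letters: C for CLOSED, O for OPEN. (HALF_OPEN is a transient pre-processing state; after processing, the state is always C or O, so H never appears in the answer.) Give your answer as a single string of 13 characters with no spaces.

Answer: CCCCCCCCCCCCO

Derivation:
State after each event:
  event#1 t=0ms outcome=F: state=CLOSED
  event#2 t=2ms outcome=S: state=CLOSED
  event#3 t=6ms outcome=S: state=CLOSED
  event#4 t=9ms outcome=F: state=CLOSED
  event#5 t=11ms outcome=F: state=CLOSED
  event#6 t=14ms outcome=S: state=CLOSED
  event#7 t=16ms outcome=S: state=CLOSED
  event#8 t=17ms outcome=S: state=CLOSED
  event#9 t=20ms outcome=S: state=CLOSED
  event#10 t=23ms outcome=F: state=CLOSED
  event#11 t=26ms outcome=F: state=CLOSED
  event#12 t=27ms outcome=F: state=CLOSED
  event#13 t=28ms outcome=F: state=OPEN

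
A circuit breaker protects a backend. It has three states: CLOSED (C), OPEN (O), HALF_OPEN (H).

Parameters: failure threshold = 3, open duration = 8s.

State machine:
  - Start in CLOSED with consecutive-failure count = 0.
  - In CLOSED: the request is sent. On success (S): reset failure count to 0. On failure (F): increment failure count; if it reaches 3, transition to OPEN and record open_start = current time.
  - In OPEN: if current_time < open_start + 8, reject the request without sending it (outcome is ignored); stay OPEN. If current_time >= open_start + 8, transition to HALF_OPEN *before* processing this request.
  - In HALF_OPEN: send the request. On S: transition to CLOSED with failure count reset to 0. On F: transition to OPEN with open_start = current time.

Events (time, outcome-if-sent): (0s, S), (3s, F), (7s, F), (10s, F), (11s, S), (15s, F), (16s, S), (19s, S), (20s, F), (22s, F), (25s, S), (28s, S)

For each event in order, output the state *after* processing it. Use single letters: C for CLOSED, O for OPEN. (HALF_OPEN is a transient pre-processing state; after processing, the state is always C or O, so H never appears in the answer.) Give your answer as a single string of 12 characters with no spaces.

Answer: CCCOOOOCCCCC

Derivation:
State after each event:
  event#1 t=0s outcome=S: state=CLOSED
  event#2 t=3s outcome=F: state=CLOSED
  event#3 t=7s outcome=F: state=CLOSED
  event#4 t=10s outcome=F: state=OPEN
  event#5 t=11s outcome=S: state=OPEN
  event#6 t=15s outcome=F: state=OPEN
  event#7 t=16s outcome=S: state=OPEN
  event#8 t=19s outcome=S: state=CLOSED
  event#9 t=20s outcome=F: state=CLOSED
  event#10 t=22s outcome=F: state=CLOSED
  event#11 t=25s outcome=S: state=CLOSED
  event#12 t=28s outcome=S: state=CLOSED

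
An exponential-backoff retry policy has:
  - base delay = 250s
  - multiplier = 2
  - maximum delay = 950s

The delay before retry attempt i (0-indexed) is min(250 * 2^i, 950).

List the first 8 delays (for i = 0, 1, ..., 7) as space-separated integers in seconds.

Answer: 250 500 950 950 950 950 950 950

Derivation:
Computing each delay:
  i=0: min(250*2^0, 950) = 250
  i=1: min(250*2^1, 950) = 500
  i=2: min(250*2^2, 950) = 950
  i=3: min(250*2^3, 950) = 950
  i=4: min(250*2^4, 950) = 950
  i=5: min(250*2^5, 950) = 950
  i=6: min(250*2^6, 950) = 950
  i=7: min(250*2^7, 950) = 950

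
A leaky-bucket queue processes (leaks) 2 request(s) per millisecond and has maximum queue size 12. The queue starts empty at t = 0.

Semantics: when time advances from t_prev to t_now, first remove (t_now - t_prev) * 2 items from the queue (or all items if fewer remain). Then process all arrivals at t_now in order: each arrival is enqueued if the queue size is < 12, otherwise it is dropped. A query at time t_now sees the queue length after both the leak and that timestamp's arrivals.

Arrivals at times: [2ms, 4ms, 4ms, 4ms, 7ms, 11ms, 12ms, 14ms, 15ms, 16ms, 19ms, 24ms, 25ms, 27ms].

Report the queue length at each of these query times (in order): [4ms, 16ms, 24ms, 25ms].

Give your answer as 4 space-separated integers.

Answer: 3 1 1 1

Derivation:
Queue lengths at query times:
  query t=4ms: backlog = 3
  query t=16ms: backlog = 1
  query t=24ms: backlog = 1
  query t=25ms: backlog = 1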